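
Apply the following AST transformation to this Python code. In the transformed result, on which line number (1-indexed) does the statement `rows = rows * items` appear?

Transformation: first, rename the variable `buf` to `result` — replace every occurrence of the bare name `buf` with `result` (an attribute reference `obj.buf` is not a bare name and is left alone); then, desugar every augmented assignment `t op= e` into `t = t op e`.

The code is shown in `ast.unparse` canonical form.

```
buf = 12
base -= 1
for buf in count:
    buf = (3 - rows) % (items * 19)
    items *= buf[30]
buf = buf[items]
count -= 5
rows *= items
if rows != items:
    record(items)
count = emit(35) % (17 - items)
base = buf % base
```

8

Transformed code:
result = 12
base = base - 1
for result in count:
    result = (3 - rows) % (items * 19)
    items = items * result[30]
result = result[items]
count = count - 5
rows = rows * items
if rows != items:
    record(items)
count = emit(35) % (17 - items)
base = result % base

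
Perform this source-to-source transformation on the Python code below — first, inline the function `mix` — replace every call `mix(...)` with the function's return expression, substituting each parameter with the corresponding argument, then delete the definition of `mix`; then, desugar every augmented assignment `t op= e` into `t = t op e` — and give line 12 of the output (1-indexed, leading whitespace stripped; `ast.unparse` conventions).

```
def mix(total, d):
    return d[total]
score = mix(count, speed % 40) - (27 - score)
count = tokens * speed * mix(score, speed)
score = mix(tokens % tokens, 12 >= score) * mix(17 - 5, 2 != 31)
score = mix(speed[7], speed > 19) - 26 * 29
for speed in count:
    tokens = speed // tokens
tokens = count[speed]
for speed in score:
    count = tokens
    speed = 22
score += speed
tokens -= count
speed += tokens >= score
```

tokens = tokens - count

Transformed code:
score = (speed % 40)[count] - (27 - score)
count = tokens * speed * speed[score]
score = (12 >= score)[tokens % tokens] * (2 != 31)[17 - 5]
score = (speed > 19)[speed[7]] - 26 * 29
for speed in count:
    tokens = speed // tokens
tokens = count[speed]
for speed in score:
    count = tokens
    speed = 22
score = score + speed
tokens = tokens - count
speed = speed + (tokens >= score)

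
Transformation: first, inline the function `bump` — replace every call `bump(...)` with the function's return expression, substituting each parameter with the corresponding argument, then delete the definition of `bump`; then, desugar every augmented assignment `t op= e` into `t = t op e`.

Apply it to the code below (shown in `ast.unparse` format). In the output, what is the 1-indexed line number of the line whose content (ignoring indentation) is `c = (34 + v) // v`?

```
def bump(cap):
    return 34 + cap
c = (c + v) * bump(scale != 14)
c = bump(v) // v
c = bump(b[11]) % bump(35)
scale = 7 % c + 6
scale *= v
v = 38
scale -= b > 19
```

2

Transformed code:
c = (c + v) * (34 + (scale != 14))
c = (34 + v) // v
c = (34 + b[11]) % (34 + 35)
scale = 7 % c + 6
scale = scale * v
v = 38
scale = scale - (b > 19)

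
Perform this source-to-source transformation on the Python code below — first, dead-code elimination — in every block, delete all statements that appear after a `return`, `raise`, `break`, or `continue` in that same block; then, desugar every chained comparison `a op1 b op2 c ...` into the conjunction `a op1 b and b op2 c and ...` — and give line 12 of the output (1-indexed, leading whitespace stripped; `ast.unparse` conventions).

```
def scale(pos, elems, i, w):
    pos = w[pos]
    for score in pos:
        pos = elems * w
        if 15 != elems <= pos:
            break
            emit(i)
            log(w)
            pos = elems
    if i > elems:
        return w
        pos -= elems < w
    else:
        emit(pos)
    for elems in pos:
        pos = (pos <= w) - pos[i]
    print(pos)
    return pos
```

pos = (pos <= w) - pos[i]

Transformed code:
def scale(pos, elems, i, w):
    pos = w[pos]
    for score in pos:
        pos = elems * w
        if 15 != elems and elems <= pos:
            break
    if i > elems:
        return w
    else:
        emit(pos)
    for elems in pos:
        pos = (pos <= w) - pos[i]
    print(pos)
    return pos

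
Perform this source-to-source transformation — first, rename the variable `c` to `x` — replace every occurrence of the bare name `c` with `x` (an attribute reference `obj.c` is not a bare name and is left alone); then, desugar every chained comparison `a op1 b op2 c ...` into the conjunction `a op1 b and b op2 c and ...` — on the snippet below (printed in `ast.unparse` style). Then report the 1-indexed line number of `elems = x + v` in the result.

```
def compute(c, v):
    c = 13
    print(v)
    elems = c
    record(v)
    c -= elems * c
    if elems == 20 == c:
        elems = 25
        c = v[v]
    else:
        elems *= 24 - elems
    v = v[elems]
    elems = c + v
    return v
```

Transformed code:
def compute(x, v):
    x = 13
    print(v)
    elems = x
    record(v)
    x -= elems * x
    if elems == 20 and 20 == x:
        elems = 25
        x = v[v]
    else:
        elems *= 24 - elems
    v = v[elems]
    elems = x + v
    return v

13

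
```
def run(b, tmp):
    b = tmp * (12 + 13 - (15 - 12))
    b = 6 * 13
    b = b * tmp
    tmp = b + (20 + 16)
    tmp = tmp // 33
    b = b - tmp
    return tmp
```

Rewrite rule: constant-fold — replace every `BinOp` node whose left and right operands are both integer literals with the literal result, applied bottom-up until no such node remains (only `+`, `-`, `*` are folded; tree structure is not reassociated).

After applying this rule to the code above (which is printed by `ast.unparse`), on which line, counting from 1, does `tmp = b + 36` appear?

Transformed code:
def run(b, tmp):
    b = tmp * 22
    b = 78
    b = b * tmp
    tmp = b + 36
    tmp = tmp // 33
    b = b - tmp
    return tmp

5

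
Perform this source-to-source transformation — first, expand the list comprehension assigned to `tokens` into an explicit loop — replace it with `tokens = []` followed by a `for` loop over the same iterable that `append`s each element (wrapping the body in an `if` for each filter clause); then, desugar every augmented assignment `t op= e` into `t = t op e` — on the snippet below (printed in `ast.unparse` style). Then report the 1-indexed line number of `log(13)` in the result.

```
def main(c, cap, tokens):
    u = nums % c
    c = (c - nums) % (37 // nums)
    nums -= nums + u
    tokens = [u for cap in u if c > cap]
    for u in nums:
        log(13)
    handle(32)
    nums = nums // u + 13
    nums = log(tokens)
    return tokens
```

10

Transformed code:
def main(c, cap, tokens):
    u = nums % c
    c = (c - nums) % (37 // nums)
    nums = nums - (nums + u)
    tokens = []
    for cap in u:
        if c > cap:
            tokens.append(u)
    for u in nums:
        log(13)
    handle(32)
    nums = nums // u + 13
    nums = log(tokens)
    return tokens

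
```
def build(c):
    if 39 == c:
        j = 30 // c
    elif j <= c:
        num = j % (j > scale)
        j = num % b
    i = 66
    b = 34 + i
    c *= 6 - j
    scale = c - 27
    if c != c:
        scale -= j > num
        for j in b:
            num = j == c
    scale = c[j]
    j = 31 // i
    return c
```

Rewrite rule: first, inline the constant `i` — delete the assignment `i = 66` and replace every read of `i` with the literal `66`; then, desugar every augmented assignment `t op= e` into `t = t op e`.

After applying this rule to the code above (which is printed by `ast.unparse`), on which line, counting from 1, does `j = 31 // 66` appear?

Transformed code:
def build(c):
    if 39 == c:
        j = 30 // c
    elif j <= c:
        num = j % (j > scale)
        j = num % b
    b = 34 + 66
    c = c * (6 - j)
    scale = c - 27
    if c != c:
        scale = scale - (j > num)
        for j in b:
            num = j == c
    scale = c[j]
    j = 31 // 66
    return c

15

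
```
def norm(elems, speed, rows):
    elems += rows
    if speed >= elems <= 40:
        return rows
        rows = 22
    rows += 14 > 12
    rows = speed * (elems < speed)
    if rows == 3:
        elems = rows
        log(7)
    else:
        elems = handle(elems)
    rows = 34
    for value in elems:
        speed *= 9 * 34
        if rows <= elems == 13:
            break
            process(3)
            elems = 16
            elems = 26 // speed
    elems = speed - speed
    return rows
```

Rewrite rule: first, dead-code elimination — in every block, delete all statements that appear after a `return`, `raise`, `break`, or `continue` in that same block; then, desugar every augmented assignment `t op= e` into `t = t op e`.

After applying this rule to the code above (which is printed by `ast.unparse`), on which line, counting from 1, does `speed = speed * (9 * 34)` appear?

14

Transformed code:
def norm(elems, speed, rows):
    elems = elems + rows
    if speed >= elems <= 40:
        return rows
    rows = rows + (14 > 12)
    rows = speed * (elems < speed)
    if rows == 3:
        elems = rows
        log(7)
    else:
        elems = handle(elems)
    rows = 34
    for value in elems:
        speed = speed * (9 * 34)
        if rows <= elems == 13:
            break
    elems = speed - speed
    return rows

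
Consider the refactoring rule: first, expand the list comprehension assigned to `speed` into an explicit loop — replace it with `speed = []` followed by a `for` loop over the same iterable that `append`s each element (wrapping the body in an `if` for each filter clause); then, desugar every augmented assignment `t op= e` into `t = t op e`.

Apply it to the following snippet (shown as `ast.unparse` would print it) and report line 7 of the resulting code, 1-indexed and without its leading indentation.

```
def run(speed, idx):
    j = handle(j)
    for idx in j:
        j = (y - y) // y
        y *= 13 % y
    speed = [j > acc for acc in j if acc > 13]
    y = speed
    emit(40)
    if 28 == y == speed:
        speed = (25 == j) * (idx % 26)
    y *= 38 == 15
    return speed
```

Transformed code:
def run(speed, idx):
    j = handle(j)
    for idx in j:
        j = (y - y) // y
        y = y * (13 % y)
    speed = []
    for acc in j:
        if acc > 13:
            speed.append(j > acc)
    y = speed
    emit(40)
    if 28 == y == speed:
        speed = (25 == j) * (idx % 26)
    y = y * (38 == 15)
    return speed

for acc in j:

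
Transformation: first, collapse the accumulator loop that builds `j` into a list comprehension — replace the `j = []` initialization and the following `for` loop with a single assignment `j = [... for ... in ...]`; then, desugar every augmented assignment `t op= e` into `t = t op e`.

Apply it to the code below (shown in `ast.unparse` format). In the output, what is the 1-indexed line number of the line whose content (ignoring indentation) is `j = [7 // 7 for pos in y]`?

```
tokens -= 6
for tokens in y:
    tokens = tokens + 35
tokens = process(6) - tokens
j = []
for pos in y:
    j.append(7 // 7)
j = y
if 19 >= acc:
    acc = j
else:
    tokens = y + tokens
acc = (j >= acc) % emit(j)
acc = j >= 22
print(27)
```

5

Transformed code:
tokens = tokens - 6
for tokens in y:
    tokens = tokens + 35
tokens = process(6) - tokens
j = [7 // 7 for pos in y]
j = y
if 19 >= acc:
    acc = j
else:
    tokens = y + tokens
acc = (j >= acc) % emit(j)
acc = j >= 22
print(27)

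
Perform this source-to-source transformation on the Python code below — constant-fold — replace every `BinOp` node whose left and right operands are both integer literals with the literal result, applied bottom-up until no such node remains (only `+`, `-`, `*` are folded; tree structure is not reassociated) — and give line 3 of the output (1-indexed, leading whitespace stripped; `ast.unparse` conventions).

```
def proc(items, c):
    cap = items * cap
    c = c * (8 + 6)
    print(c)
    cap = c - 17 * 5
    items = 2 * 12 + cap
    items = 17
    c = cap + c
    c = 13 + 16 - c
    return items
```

c = c * 14

Transformed code:
def proc(items, c):
    cap = items * cap
    c = c * 14
    print(c)
    cap = c - 85
    items = 24 + cap
    items = 17
    c = cap + c
    c = 29 - c
    return items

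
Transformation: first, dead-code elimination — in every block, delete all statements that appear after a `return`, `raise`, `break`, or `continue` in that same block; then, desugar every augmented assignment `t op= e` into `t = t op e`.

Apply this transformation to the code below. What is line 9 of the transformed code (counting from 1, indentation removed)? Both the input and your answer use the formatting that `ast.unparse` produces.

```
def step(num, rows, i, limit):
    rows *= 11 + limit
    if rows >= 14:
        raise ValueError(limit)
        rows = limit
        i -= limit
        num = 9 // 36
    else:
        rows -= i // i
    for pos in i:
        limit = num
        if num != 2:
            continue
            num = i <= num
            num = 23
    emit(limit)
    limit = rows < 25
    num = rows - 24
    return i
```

Transformed code:
def step(num, rows, i, limit):
    rows = rows * (11 + limit)
    if rows >= 14:
        raise ValueError(limit)
    else:
        rows = rows - i // i
    for pos in i:
        limit = num
        if num != 2:
            continue
    emit(limit)
    limit = rows < 25
    num = rows - 24
    return i

if num != 2:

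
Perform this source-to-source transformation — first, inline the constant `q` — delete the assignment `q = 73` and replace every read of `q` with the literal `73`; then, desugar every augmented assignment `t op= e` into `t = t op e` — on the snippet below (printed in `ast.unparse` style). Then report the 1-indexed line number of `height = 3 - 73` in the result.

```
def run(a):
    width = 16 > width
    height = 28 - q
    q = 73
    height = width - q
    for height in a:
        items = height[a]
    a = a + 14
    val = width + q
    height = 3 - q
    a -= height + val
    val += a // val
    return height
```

Transformed code:
def run(a):
    width = 16 > width
    height = 28 - 73
    height = width - 73
    for height in a:
        items = height[a]
    a = a + 14
    val = width + 73
    height = 3 - 73
    a = a - (height + val)
    val = val + a // val
    return height

9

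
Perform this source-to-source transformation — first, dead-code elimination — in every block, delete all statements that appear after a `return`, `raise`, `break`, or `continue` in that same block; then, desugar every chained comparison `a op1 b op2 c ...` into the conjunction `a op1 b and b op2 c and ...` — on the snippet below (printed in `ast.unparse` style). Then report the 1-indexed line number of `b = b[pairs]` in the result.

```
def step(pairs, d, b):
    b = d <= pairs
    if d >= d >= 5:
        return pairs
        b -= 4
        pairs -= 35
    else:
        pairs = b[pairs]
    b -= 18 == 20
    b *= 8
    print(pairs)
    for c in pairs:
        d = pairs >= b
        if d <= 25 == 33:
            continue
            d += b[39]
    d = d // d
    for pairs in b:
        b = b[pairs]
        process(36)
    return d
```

16

Transformed code:
def step(pairs, d, b):
    b = d <= pairs
    if d >= d and d >= 5:
        return pairs
    else:
        pairs = b[pairs]
    b -= 18 == 20
    b *= 8
    print(pairs)
    for c in pairs:
        d = pairs >= b
        if d <= 25 and 25 == 33:
            continue
    d = d // d
    for pairs in b:
        b = b[pairs]
        process(36)
    return d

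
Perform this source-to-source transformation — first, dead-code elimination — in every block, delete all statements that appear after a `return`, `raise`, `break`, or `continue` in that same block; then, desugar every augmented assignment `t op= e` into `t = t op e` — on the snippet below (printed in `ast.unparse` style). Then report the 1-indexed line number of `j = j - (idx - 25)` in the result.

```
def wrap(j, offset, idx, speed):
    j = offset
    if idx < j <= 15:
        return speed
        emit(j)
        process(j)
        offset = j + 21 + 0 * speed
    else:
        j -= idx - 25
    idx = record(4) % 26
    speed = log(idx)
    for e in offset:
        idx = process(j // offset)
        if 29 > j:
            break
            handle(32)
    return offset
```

Transformed code:
def wrap(j, offset, idx, speed):
    j = offset
    if idx < j <= 15:
        return speed
    else:
        j = j - (idx - 25)
    idx = record(4) % 26
    speed = log(idx)
    for e in offset:
        idx = process(j // offset)
        if 29 > j:
            break
    return offset

6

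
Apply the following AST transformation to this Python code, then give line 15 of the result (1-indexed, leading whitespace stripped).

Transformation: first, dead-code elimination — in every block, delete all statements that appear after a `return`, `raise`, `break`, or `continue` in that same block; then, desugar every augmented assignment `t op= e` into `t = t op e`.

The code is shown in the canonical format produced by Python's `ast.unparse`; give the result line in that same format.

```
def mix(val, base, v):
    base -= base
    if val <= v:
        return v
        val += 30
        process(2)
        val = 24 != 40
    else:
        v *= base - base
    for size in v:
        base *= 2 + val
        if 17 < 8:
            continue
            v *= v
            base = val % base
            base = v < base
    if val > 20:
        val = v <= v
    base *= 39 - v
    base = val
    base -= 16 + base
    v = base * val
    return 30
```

base = base - (16 + base)

Transformed code:
def mix(val, base, v):
    base = base - base
    if val <= v:
        return v
    else:
        v = v * (base - base)
    for size in v:
        base = base * (2 + val)
        if 17 < 8:
            continue
    if val > 20:
        val = v <= v
    base = base * (39 - v)
    base = val
    base = base - (16 + base)
    v = base * val
    return 30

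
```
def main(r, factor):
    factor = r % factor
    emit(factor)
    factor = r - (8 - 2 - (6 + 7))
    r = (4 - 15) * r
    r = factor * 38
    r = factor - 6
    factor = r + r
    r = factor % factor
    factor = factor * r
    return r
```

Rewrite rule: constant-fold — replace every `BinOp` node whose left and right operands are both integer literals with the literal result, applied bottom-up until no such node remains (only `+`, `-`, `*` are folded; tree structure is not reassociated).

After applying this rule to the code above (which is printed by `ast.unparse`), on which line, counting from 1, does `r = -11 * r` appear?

5

Transformed code:
def main(r, factor):
    factor = r % factor
    emit(factor)
    factor = r - -7
    r = -11 * r
    r = factor * 38
    r = factor - 6
    factor = r + r
    r = factor % factor
    factor = factor * r
    return r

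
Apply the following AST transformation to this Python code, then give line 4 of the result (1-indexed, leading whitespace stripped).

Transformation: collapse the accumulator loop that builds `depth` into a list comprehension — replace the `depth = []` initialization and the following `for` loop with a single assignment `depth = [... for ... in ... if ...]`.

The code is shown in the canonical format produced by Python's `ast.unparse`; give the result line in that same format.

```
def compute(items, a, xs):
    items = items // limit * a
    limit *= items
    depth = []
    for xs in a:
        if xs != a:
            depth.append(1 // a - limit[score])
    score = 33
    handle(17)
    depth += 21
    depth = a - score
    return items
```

depth = [1 // a - limit[score] for xs in a if xs != a]

Transformed code:
def compute(items, a, xs):
    items = items // limit * a
    limit *= items
    depth = [1 // a - limit[score] for xs in a if xs != a]
    score = 33
    handle(17)
    depth += 21
    depth = a - score
    return items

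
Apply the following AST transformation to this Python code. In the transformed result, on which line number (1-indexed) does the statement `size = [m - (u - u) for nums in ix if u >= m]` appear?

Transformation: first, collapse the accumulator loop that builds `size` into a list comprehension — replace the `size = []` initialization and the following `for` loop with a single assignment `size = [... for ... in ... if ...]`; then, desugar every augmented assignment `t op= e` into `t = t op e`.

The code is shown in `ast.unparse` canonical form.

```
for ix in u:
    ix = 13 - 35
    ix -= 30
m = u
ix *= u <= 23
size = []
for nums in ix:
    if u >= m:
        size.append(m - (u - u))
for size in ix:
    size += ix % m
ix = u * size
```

6

Transformed code:
for ix in u:
    ix = 13 - 35
    ix = ix - 30
m = u
ix = ix * (u <= 23)
size = [m - (u - u) for nums in ix if u >= m]
for size in ix:
    size = size + ix % m
ix = u * size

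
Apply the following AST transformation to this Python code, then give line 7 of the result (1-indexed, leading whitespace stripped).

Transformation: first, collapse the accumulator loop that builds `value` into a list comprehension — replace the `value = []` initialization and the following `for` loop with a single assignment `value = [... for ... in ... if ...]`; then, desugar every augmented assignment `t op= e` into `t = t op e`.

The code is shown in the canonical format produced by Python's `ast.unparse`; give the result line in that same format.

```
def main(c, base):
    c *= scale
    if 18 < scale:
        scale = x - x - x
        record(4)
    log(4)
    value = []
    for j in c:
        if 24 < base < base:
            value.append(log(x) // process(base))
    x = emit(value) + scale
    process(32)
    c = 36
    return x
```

Transformed code:
def main(c, base):
    c = c * scale
    if 18 < scale:
        scale = x - x - x
        record(4)
    log(4)
    value = [log(x) // process(base) for j in c if 24 < base < base]
    x = emit(value) + scale
    process(32)
    c = 36
    return x

value = [log(x) // process(base) for j in c if 24 < base < base]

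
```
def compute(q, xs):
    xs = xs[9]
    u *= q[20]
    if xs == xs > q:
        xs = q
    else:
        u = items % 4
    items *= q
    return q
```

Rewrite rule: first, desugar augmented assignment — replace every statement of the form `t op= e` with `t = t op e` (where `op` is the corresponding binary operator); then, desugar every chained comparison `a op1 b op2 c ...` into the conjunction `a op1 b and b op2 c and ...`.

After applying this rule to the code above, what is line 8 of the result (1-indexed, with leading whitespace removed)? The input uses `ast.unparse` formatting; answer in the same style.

Transformed code:
def compute(q, xs):
    xs = xs[9]
    u = u * q[20]
    if xs == xs and xs > q:
        xs = q
    else:
        u = items % 4
    items = items * q
    return q

items = items * q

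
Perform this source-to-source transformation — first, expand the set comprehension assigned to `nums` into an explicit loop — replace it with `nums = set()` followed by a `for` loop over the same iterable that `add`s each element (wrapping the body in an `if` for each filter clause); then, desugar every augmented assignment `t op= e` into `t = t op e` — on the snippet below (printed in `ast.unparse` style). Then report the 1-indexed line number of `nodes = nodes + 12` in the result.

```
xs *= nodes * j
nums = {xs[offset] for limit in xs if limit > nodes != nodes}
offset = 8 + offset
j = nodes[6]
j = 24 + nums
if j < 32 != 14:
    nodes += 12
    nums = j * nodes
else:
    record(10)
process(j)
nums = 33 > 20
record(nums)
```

10

Transformed code:
xs = xs * (nodes * j)
nums = set()
for limit in xs:
    if limit > nodes != nodes:
        nums.add(xs[offset])
offset = 8 + offset
j = nodes[6]
j = 24 + nums
if j < 32 != 14:
    nodes = nodes + 12
    nums = j * nodes
else:
    record(10)
process(j)
nums = 33 > 20
record(nums)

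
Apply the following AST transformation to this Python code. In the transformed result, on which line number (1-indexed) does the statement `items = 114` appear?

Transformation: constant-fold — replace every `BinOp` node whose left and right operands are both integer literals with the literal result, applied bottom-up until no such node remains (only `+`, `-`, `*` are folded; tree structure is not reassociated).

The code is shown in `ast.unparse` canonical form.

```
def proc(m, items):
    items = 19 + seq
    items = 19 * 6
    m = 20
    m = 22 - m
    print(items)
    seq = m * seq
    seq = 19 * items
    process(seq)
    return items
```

Transformed code:
def proc(m, items):
    items = 19 + seq
    items = 114
    m = 20
    m = 22 - m
    print(items)
    seq = m * seq
    seq = 19 * items
    process(seq)
    return items

3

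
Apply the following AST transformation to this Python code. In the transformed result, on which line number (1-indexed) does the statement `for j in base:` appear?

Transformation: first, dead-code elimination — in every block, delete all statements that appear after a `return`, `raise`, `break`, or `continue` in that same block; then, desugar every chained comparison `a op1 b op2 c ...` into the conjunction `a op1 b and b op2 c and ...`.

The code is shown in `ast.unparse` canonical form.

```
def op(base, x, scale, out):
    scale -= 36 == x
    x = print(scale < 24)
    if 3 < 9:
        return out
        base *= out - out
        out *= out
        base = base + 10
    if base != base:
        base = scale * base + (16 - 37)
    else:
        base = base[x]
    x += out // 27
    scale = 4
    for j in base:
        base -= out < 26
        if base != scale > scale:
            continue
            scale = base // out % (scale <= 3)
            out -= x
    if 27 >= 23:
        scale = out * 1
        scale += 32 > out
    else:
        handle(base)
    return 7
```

Transformed code:
def op(base, x, scale, out):
    scale -= 36 == x
    x = print(scale < 24)
    if 3 < 9:
        return out
    if base != base:
        base = scale * base + (16 - 37)
    else:
        base = base[x]
    x += out // 27
    scale = 4
    for j in base:
        base -= out < 26
        if base != scale and scale > scale:
            continue
    if 27 >= 23:
        scale = out * 1
        scale += 32 > out
    else:
        handle(base)
    return 7

12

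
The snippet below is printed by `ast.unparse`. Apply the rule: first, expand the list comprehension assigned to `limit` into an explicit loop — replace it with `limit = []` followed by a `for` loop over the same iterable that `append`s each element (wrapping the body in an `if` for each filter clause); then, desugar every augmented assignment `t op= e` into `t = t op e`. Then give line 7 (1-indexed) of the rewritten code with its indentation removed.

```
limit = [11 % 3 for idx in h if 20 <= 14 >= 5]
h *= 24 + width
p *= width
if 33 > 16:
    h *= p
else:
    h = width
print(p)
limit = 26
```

Transformed code:
limit = []
for idx in h:
    if 20 <= 14 >= 5:
        limit.append(11 % 3)
h = h * (24 + width)
p = p * width
if 33 > 16:
    h = h * p
else:
    h = width
print(p)
limit = 26

if 33 > 16:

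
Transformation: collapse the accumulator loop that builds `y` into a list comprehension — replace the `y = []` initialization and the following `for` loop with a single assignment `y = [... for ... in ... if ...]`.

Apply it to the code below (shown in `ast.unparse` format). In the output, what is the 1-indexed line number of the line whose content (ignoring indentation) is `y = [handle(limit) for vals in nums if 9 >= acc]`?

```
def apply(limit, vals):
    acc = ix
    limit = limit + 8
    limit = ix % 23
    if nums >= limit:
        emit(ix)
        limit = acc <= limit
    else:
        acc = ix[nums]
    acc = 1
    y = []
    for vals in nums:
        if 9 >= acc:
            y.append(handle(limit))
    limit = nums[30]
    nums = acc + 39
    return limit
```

Transformed code:
def apply(limit, vals):
    acc = ix
    limit = limit + 8
    limit = ix % 23
    if nums >= limit:
        emit(ix)
        limit = acc <= limit
    else:
        acc = ix[nums]
    acc = 1
    y = [handle(limit) for vals in nums if 9 >= acc]
    limit = nums[30]
    nums = acc + 39
    return limit

11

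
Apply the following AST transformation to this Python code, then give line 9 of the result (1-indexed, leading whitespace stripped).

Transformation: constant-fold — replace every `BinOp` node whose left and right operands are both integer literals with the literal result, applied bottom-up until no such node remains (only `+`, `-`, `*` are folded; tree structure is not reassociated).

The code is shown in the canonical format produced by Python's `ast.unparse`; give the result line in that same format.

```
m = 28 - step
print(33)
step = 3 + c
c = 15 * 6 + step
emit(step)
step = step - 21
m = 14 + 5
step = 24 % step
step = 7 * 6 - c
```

Transformed code:
m = 28 - step
print(33)
step = 3 + c
c = 90 + step
emit(step)
step = step - 21
m = 19
step = 24 % step
step = 42 - c

step = 42 - c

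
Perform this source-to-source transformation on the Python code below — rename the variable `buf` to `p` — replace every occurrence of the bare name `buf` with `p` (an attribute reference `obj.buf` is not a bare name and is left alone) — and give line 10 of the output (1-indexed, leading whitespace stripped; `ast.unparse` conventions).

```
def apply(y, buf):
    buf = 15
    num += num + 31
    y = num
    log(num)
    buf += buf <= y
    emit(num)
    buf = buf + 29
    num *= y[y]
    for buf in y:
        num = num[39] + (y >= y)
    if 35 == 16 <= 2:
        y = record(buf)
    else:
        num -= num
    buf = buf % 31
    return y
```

for p in y:

Transformed code:
def apply(y, p):
    p = 15
    num += num + 31
    y = num
    log(num)
    p += p <= y
    emit(num)
    p = p + 29
    num *= y[y]
    for p in y:
        num = num[39] + (y >= y)
    if 35 == 16 <= 2:
        y = record(p)
    else:
        num -= num
    p = p % 31
    return y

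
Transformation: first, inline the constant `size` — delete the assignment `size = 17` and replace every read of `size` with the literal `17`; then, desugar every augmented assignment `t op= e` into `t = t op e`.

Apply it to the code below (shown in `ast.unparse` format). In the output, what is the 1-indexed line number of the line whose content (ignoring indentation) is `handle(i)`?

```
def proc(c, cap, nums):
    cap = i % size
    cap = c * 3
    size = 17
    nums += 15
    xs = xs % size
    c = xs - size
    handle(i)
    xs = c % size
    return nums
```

Transformed code:
def proc(c, cap, nums):
    cap = i % 17
    cap = c * 3
    nums = nums + 15
    xs = xs % 17
    c = xs - 17
    handle(i)
    xs = c % 17
    return nums

7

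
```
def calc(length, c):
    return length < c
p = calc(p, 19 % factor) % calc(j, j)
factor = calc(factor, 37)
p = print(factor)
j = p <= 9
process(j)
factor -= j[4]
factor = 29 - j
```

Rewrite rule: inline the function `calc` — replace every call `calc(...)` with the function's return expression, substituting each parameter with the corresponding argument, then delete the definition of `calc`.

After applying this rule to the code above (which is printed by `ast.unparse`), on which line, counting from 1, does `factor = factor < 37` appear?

2

Transformed code:
p = (p < 19 % factor) % (j < j)
factor = factor < 37
p = print(factor)
j = p <= 9
process(j)
factor -= j[4]
factor = 29 - j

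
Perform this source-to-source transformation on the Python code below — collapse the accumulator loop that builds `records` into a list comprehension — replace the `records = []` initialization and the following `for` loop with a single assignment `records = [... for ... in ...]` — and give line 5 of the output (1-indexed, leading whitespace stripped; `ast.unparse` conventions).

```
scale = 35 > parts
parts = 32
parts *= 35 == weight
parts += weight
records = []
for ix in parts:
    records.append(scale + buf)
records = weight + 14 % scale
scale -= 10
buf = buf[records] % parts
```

records = [scale + buf for ix in parts]

Transformed code:
scale = 35 > parts
parts = 32
parts *= 35 == weight
parts += weight
records = [scale + buf for ix in parts]
records = weight + 14 % scale
scale -= 10
buf = buf[records] % parts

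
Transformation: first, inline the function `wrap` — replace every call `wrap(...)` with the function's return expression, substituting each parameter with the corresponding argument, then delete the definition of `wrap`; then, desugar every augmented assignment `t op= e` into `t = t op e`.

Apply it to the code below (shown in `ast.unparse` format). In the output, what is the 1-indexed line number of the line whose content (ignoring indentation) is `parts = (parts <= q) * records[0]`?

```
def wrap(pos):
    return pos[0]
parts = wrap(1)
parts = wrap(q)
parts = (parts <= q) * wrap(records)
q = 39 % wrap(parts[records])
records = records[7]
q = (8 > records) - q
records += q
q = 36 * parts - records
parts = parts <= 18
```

Transformed code:
parts = 1[0]
parts = q[0]
parts = (parts <= q) * records[0]
q = 39 % parts[records][0]
records = records[7]
q = (8 > records) - q
records = records + q
q = 36 * parts - records
parts = parts <= 18

3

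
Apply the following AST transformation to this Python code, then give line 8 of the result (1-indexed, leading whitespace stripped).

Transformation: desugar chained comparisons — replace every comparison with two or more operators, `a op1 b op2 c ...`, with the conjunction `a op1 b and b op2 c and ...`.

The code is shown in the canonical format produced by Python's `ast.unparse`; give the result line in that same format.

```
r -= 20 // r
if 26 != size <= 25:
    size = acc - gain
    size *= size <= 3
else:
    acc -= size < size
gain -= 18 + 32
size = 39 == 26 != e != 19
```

size = 39 == 26 and 26 != e and (e != 19)

Transformed code:
r -= 20 // r
if 26 != size and size <= 25:
    size = acc - gain
    size *= size <= 3
else:
    acc -= size < size
gain -= 18 + 32
size = 39 == 26 and 26 != e and (e != 19)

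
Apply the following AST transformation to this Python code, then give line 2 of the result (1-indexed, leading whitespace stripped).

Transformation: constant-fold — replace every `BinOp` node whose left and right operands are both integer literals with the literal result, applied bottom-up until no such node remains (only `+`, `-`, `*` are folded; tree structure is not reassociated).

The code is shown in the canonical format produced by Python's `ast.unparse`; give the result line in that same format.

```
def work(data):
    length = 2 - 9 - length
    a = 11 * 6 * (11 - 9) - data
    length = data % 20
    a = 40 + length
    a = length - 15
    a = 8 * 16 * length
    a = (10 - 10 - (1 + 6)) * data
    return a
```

length = -7 - length

Transformed code:
def work(data):
    length = -7 - length
    a = 132 - data
    length = data % 20
    a = 40 + length
    a = length - 15
    a = 128 * length
    a = -7 * data
    return a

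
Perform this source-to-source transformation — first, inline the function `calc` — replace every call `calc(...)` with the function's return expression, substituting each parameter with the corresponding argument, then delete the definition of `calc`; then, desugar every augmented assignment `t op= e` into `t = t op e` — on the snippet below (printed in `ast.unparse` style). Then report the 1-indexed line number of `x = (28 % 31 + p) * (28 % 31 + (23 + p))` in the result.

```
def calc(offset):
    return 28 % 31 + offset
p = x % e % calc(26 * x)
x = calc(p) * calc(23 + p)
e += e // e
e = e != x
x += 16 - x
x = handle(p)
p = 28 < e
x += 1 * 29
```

Transformed code:
p = x % e % (28 % 31 + 26 * x)
x = (28 % 31 + p) * (28 % 31 + (23 + p))
e = e + e // e
e = e != x
x = x + (16 - x)
x = handle(p)
p = 28 < e
x = x + 1 * 29

2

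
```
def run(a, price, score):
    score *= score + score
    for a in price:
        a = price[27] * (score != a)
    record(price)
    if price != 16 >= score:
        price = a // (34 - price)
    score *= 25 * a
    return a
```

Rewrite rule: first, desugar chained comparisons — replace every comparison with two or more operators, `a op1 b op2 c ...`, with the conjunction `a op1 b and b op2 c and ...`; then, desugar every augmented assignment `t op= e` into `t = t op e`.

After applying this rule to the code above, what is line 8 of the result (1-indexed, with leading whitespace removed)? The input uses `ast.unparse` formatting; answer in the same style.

Transformed code:
def run(a, price, score):
    score = score * (score + score)
    for a in price:
        a = price[27] * (score != a)
    record(price)
    if price != 16 and 16 >= score:
        price = a // (34 - price)
    score = score * (25 * a)
    return a

score = score * (25 * a)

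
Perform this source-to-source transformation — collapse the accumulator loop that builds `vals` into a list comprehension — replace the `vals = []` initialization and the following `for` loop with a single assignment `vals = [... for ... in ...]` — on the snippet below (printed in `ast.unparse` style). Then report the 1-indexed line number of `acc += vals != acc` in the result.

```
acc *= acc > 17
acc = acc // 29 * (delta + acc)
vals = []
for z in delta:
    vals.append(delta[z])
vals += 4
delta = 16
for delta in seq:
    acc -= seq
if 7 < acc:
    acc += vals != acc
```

9

Transformed code:
acc *= acc > 17
acc = acc // 29 * (delta + acc)
vals = [delta[z] for z in delta]
vals += 4
delta = 16
for delta in seq:
    acc -= seq
if 7 < acc:
    acc += vals != acc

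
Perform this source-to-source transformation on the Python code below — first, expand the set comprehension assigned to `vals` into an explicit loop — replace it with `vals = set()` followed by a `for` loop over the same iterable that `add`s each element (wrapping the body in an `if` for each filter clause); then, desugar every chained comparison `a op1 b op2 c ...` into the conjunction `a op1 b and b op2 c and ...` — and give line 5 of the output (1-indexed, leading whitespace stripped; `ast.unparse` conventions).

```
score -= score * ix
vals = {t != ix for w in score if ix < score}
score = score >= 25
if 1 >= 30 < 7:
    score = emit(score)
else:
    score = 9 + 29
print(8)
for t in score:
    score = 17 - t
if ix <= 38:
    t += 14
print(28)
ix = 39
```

Transformed code:
score -= score * ix
vals = set()
for w in score:
    if ix < score:
        vals.add(t != ix)
score = score >= 25
if 1 >= 30 and 30 < 7:
    score = emit(score)
else:
    score = 9 + 29
print(8)
for t in score:
    score = 17 - t
if ix <= 38:
    t += 14
print(28)
ix = 39

vals.add(t != ix)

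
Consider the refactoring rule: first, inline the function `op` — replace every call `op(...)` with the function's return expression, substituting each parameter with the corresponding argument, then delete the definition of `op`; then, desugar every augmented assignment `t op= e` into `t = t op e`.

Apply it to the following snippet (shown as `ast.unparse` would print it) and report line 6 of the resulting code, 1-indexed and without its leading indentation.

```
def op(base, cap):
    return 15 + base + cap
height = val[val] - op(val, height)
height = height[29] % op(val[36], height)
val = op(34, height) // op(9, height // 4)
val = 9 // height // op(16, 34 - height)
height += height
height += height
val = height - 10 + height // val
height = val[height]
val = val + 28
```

height = height + height

Transformed code:
height = val[val] - (15 + val + height)
height = height[29] % (15 + val[36] + height)
val = (15 + 34 + height) // (15 + 9 + height // 4)
val = 9 // height // (15 + 16 + (34 - height))
height = height + height
height = height + height
val = height - 10 + height // val
height = val[height]
val = val + 28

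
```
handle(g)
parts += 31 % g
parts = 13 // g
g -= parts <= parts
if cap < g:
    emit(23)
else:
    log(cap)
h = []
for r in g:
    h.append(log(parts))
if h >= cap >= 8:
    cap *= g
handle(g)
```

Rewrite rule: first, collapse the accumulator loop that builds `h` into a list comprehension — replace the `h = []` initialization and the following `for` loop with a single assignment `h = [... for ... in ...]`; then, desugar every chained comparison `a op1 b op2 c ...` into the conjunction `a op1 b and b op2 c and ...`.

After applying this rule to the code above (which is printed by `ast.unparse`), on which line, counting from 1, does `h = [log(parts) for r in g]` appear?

9

Transformed code:
handle(g)
parts += 31 % g
parts = 13 // g
g -= parts <= parts
if cap < g:
    emit(23)
else:
    log(cap)
h = [log(parts) for r in g]
if h >= cap and cap >= 8:
    cap *= g
handle(g)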